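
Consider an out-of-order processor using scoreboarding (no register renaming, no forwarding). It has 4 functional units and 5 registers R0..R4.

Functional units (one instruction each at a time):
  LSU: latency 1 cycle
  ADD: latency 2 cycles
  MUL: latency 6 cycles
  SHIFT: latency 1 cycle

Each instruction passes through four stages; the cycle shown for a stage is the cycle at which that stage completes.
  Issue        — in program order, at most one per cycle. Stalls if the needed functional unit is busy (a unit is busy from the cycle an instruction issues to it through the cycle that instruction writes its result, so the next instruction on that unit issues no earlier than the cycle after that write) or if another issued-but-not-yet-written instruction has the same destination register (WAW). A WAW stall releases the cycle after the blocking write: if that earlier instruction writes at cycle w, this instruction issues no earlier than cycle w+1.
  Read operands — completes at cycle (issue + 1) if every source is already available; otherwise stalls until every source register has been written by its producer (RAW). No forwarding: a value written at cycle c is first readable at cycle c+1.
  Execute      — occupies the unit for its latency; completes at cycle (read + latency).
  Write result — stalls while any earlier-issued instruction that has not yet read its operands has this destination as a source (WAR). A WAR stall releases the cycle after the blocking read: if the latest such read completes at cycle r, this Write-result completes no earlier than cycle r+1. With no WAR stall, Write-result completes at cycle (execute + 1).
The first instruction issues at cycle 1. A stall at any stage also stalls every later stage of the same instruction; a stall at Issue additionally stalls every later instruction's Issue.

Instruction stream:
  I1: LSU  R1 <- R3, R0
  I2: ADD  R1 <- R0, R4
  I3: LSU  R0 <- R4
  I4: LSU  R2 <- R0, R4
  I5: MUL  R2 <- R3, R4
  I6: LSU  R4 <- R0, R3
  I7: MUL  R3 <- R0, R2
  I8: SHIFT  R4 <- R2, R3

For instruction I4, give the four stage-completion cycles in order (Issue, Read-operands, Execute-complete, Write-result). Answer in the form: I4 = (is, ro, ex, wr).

t=1  I1 dispatched to LSU
t=2  I1 operands ready
t=3  I1 complete
t=4  R1←I1
t=5  I2 dispatched to ADD
t=6  I2 operands ready; I3 dispatched to LSU
t=7  I3 operands ready
t=8  I2 complete; I3 complete
t=9  R1←I2; R0←I3
t=10  I4 dispatched to LSU
t=11  I4 operands ready
t=12  I4 complete
t=13  R2←I4
t=14  I5 dispatched to MUL
t=15  I5 operands ready; I6 dispatched to LSU
t=16  I6 operands ready
t=17  I6 complete
t=18  R4←I6
t=21  I5 complete
t=22  R2←I5
t=23  I7 dispatched to MUL
t=24  I7 operands ready; I8 dispatched to SHIFT
t=30  I7 complete
t=31  R3←I7
t=32  I8 operands ready
t=33  I8 complete
t=34  R4←I8

I4 = (10, 11, 12, 13)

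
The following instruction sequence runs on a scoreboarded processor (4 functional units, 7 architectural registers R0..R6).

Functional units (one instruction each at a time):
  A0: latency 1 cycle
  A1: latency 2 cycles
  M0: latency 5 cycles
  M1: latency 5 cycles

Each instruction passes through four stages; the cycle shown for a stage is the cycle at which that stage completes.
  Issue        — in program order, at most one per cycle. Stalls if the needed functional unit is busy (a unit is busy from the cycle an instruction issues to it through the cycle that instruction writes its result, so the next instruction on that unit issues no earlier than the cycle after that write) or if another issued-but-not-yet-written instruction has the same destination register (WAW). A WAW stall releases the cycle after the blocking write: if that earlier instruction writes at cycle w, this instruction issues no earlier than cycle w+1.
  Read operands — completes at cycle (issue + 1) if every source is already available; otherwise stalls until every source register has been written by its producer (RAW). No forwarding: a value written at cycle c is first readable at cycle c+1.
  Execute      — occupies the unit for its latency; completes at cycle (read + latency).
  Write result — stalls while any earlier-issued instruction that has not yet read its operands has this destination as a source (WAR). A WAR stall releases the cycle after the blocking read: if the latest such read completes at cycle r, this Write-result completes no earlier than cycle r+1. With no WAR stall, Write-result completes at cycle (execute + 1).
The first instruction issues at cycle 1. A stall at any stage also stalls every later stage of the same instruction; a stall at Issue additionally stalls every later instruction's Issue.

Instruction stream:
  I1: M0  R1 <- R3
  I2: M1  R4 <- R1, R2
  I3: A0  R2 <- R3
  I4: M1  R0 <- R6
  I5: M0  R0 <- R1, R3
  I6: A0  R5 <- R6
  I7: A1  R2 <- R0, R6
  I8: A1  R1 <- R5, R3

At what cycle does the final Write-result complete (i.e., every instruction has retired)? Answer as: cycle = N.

cycle = 40

cycle 1: I1→M0
cycle 2: I1 RO · I2→M1
cycle 3: I3→A0
cycle 4: I3 RO
cycle 5: I3 EX
cycle 7: I1 EX
cycle 8: I1 WR R1
cycle 9: I2 RO
cycle 10: I3 WR R2
cycle 14: I2 EX
cycle 15: I2 WR R4
cycle 16: I4→M1
cycle 17: I4 RO
cycle 22: I4 EX
cycle 23: I4 WR R0
cycle 24: I5→M0
cycle 25: I5 RO · I6→A0
cycle 26: I6 RO · I7→A1
cycle 27: I6 EX
cycle 28: I6 WR R5
cycle 30: I5 EX
cycle 31: I5 WR R0
cycle 32: I7 RO
cycle 34: I7 EX
cycle 35: I7 WR R2
cycle 36: I8→A1
cycle 37: I8 RO
cycle 39: I8 EX
cycle 40: I8 WR R1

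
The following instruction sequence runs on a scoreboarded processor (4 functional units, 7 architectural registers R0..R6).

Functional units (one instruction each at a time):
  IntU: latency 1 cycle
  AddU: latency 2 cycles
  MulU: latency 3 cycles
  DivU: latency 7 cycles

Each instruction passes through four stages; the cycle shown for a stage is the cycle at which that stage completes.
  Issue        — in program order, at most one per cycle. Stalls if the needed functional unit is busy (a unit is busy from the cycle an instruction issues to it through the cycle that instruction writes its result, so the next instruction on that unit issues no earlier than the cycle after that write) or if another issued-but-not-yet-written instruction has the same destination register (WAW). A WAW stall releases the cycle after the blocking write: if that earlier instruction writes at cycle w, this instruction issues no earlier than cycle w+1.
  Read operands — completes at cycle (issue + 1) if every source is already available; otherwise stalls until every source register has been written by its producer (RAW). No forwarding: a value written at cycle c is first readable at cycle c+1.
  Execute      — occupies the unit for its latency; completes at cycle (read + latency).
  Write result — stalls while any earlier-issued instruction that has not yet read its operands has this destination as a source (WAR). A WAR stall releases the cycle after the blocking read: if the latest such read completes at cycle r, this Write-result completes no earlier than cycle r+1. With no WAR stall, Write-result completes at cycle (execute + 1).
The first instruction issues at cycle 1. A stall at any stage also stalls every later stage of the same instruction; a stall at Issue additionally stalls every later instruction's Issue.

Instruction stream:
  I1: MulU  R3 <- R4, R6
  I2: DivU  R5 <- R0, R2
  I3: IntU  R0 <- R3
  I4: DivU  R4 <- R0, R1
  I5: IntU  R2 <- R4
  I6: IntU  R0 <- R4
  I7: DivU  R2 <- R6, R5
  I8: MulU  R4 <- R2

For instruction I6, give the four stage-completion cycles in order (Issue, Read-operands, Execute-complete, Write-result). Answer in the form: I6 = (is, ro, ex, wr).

I6 = (25, 26, 27, 28)

I1  is:1  ro:2  ex:5  wr:6
I2  is:2  ro:3  ex:10  wr:11
I3  is:3  ro:7  ex:8  wr:9  — RAW R3: wait I1 write@6
I4  is:12  ro:13  ex:20  wr:21  — struct: DivU busy until I2 writes@11
I5  is:13  ro:22  ex:23  wr:24  — RAW R4: wait I4 write@21
I6  is:25  ro:26  ex:27  wr:28  — struct: IntU busy until I5 writes@24
I7  is:26  ro:27  ex:34  wr:35
I8  is:27  ro:36  ex:39  wr:40  — RAW R2: wait I7 write@35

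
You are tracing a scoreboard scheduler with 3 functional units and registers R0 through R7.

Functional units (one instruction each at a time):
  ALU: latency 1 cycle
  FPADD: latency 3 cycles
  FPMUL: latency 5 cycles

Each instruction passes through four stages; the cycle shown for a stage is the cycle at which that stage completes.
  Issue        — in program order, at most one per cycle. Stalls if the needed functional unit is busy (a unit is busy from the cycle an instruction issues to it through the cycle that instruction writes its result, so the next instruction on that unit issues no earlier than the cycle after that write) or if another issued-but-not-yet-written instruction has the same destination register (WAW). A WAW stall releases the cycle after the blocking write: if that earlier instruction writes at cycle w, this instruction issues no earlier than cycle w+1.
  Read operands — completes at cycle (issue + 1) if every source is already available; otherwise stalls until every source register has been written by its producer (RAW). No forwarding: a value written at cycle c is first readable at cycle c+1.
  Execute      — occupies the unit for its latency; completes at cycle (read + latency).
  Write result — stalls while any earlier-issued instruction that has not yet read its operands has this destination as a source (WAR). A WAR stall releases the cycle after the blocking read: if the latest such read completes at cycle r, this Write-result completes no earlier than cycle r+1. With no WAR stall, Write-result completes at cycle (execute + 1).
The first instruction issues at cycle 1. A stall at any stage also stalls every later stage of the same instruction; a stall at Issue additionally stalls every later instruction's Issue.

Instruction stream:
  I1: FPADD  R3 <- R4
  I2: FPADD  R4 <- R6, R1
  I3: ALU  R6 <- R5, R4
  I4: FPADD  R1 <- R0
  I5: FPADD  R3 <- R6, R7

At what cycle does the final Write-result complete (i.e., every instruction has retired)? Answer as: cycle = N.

I1: IS=1 RO=2 EX=5 WR=6
I2: IS=7 RO=8 EX=11 WR=12  [struct: FPADD busy until I1 writes@6]
I3: IS=8 RO=13 EX=14 WR=15  [RAW R4: wait I2 write@12]
I4: IS=13 RO=14 EX=17 WR=18  [struct: FPADD busy until I2 writes@12]
I5: IS=19 RO=20 EX=23 WR=24  [struct: FPADD busy until I4 writes@18]

cycle = 24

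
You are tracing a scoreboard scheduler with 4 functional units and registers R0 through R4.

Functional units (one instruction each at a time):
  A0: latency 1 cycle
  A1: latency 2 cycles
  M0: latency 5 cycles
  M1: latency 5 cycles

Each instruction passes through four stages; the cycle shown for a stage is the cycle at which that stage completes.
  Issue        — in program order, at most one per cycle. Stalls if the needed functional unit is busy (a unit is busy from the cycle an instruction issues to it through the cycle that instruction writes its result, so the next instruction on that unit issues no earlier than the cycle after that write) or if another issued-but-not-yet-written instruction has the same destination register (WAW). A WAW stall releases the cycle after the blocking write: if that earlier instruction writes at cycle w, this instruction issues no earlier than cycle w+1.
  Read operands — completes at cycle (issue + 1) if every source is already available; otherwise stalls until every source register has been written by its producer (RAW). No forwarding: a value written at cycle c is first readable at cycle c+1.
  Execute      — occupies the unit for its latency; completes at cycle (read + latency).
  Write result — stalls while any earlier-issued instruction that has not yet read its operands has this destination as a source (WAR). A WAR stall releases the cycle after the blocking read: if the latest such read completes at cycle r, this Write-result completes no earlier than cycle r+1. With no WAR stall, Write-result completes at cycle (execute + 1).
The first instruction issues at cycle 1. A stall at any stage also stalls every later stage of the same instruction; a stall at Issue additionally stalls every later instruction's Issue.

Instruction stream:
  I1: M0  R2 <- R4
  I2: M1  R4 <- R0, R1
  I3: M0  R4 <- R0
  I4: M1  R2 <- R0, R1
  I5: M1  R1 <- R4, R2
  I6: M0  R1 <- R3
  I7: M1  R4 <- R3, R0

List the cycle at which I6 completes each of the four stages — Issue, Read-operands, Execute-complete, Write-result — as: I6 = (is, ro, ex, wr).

cycle 1: I1→M0
cycle 2: I1 RO; I2→M1
cycle 3: I2 RO
cycle 7: I1 EX
cycle 8: I1 WR R2; I2 EX
cycle 9: I2 WR R4
cycle 10: I3→M0
cycle 11: I3 RO; I4→M1
cycle 12: I4 RO
cycle 16: I3 EX
cycle 17: I3 WR R4; I4 EX
cycle 18: I4 WR R2
cycle 19: I5→M1
cycle 20: I5 RO
cycle 25: I5 EX
cycle 26: I5 WR R1
cycle 27: I6→M0
cycle 28: I6 RO; I7→M1
cycle 29: I7 RO
cycle 33: I6 EX
cycle 34: I6 WR R1; I7 EX
cycle 35: I7 WR R4

I6 = (27, 28, 33, 34)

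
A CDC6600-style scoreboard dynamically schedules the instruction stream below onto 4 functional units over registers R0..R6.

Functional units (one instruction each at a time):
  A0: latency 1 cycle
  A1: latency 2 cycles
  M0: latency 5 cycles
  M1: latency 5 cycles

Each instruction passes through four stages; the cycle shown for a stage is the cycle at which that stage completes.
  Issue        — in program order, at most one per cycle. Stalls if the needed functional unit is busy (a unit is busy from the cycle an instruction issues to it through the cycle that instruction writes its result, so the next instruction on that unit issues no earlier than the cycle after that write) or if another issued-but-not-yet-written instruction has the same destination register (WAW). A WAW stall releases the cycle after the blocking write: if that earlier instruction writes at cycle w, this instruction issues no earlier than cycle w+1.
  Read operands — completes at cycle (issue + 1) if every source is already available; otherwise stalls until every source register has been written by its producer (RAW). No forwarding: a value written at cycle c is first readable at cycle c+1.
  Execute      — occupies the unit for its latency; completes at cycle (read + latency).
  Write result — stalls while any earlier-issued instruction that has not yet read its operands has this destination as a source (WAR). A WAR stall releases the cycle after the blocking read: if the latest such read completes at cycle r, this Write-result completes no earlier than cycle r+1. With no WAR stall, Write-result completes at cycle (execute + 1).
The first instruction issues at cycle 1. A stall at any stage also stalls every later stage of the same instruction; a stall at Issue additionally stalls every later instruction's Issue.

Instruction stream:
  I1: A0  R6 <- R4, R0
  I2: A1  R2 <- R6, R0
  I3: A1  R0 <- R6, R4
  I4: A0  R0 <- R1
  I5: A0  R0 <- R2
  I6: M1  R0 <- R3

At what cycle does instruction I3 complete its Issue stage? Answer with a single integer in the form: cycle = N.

cycle = 9

1) issue 1, read 2, done 3, write 4
2) issue 2, read 5, done 7, write 8  <RAW R6: wait I1 write@4>
3) issue 9, read 10, done 12, write 13  <struct: A1 busy until I2 writes@8>
4) issue 14, read 15, done 16, write 17  <WAW R0: wait I3 write@13>
5) issue 18, read 19, done 20, write 21  <struct: A0 busy until I4 writes@17>
6) issue 22, read 23, done 28, write 29  <WAW R0: wait I5 write@21>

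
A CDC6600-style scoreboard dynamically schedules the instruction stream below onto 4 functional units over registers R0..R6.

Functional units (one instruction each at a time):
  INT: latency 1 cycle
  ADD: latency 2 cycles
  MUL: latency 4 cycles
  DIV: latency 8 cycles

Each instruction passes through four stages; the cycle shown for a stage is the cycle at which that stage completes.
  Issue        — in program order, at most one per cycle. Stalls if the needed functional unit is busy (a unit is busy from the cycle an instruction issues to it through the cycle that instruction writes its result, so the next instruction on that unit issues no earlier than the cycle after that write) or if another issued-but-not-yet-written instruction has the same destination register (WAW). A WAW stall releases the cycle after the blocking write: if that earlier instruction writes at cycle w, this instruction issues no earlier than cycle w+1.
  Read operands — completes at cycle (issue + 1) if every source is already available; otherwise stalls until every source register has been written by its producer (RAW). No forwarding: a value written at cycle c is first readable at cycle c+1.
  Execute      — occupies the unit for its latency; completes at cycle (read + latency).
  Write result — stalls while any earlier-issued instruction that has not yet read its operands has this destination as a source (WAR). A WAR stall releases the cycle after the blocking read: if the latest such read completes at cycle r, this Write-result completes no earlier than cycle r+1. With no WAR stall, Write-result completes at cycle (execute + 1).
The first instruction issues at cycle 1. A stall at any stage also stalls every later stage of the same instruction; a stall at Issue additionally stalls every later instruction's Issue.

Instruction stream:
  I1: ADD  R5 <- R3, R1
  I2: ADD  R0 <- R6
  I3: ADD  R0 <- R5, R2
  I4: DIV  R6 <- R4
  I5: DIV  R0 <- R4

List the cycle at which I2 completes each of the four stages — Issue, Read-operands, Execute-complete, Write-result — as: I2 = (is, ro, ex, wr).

c1: I1 dispatched to ADD
c2: I1 operands ready
c4: I1 complete
c5: R5←I1
c6: I2 dispatched to ADD
c7: I2 operands ready
c9: I2 complete
c10: R0←I2
c11: I3 dispatched to ADD
c12: I3 operands ready | I4 dispatched to DIV
c13: I4 operands ready
c14: I3 complete
c15: R0←I3
c21: I4 complete
c22: R6←I4
c23: I5 dispatched to DIV
c24: I5 operands ready
c32: I5 complete
c33: R0←I5

I2 = (6, 7, 9, 10)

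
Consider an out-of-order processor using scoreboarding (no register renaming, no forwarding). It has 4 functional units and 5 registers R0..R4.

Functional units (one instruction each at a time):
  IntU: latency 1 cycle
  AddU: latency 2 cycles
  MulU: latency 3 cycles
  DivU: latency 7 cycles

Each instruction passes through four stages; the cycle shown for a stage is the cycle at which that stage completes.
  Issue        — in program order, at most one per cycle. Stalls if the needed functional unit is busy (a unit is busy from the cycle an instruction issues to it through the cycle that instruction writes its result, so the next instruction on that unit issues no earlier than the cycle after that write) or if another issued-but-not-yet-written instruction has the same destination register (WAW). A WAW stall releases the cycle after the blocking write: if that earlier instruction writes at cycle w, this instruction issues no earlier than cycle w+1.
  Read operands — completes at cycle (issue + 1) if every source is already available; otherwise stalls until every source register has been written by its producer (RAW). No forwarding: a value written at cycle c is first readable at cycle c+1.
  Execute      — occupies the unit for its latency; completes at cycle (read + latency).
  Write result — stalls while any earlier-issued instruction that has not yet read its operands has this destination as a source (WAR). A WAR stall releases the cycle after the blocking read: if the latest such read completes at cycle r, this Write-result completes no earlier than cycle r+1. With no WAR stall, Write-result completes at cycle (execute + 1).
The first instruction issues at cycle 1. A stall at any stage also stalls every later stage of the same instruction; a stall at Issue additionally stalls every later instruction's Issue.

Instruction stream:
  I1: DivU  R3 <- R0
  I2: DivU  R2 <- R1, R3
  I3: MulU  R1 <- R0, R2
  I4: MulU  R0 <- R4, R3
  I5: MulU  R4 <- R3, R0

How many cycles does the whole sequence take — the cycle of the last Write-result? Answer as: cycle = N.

[1] I1 dispatched to DivU
[2] I1 operands ready
[9] I1 complete
[10] R3←I1
[11] I2 dispatched to DivU
[12] I2 operands ready, I3 dispatched to MulU
[19] I2 complete
[20] R2←I2
[21] I3 operands ready
[24] I3 complete
[25] R1←I3
[26] I4 dispatched to MulU
[27] I4 operands ready
[30] I4 complete
[31] R0←I4
[32] I5 dispatched to MulU
[33] I5 operands ready
[36] I5 complete
[37] R4←I5

cycle = 37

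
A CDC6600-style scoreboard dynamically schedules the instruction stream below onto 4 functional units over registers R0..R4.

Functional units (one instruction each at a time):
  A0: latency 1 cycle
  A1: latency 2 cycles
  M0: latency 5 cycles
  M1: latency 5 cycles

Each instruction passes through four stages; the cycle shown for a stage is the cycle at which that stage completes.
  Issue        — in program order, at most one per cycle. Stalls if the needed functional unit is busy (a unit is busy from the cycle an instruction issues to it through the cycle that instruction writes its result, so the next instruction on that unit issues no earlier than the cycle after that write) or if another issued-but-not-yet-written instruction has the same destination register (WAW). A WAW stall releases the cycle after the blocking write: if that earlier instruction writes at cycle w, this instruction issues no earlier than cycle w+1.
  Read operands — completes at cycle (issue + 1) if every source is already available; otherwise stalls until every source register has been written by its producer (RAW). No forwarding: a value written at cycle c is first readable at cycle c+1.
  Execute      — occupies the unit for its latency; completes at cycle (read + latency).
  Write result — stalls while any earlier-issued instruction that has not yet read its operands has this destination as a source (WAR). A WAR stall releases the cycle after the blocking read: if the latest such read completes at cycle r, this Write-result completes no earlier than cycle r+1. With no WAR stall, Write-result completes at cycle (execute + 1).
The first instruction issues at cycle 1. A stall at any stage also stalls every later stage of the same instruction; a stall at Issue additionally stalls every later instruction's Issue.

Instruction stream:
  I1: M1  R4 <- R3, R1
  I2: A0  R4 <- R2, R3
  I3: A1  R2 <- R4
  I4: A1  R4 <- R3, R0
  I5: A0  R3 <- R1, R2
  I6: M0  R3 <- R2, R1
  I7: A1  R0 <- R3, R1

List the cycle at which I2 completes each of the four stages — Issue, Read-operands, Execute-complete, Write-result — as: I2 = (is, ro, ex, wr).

I2 = (9, 10, 11, 12)

I1: IS=1 RO=2 EX=7 WR=8
I2: IS=9 RO=10 EX=11 WR=12  [WAW R4: wait I1 write@8]
I3: IS=10 RO=13 EX=15 WR=16  [RAW R4: wait I2 write@12]
I4: IS=17 RO=18 EX=20 WR=21  [struct: A1 busy until I3 writes@16]
I5: IS=18 RO=19 EX=20 WR=21
I6: IS=22 RO=23 EX=28 WR=29  [WAW R3: wait I5 write@21]
I7: IS=23 RO=30 EX=32 WR=33  [RAW R3: wait I6 write@29]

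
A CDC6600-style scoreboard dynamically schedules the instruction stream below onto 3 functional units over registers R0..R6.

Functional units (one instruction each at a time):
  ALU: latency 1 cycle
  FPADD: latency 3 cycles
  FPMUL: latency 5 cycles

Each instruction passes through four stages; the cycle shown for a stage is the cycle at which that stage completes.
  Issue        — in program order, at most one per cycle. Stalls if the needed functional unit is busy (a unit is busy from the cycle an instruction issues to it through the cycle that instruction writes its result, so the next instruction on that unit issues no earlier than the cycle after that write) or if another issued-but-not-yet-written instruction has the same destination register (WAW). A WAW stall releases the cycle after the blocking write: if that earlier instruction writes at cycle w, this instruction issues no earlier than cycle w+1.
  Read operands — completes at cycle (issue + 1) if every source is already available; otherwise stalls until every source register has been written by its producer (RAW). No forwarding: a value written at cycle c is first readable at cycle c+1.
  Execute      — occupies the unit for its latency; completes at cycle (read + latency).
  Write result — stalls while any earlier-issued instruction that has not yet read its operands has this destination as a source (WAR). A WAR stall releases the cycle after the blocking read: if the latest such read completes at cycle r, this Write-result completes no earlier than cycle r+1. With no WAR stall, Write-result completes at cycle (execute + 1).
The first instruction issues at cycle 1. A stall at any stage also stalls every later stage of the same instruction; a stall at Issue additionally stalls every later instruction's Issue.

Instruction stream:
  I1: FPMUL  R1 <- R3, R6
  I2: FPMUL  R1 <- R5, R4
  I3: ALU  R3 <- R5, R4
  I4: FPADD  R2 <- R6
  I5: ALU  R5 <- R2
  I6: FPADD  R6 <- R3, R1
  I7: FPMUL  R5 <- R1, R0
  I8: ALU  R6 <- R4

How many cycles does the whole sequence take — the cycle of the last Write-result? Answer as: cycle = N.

[1] I1 dispatched to FPMUL
[2] I1 operands ready
[7] I1 complete
[8] R1←I1
[9] I2 dispatched to FPMUL
[10] I2 operands ready; I3 dispatched to ALU
[11] I3 operands ready; I4 dispatched to FPADD
[12] I3 complete; I4 operands ready
[13] R3←I3
[14] I5 dispatched to ALU
[15] I2 complete; I4 complete
[16] R1←I2; R2←I4
[17] I5 operands ready; I6 dispatched to FPADD
[18] I5 complete; I6 operands ready
[19] R5←I5
[20] I7 dispatched to FPMUL
[21] I6 complete; I7 operands ready
[22] R6←I6
[23] I8 dispatched to ALU
[24] I8 operands ready
[25] I8 complete
[26] I7 complete; R6←I8
[27] R5←I7

cycle = 27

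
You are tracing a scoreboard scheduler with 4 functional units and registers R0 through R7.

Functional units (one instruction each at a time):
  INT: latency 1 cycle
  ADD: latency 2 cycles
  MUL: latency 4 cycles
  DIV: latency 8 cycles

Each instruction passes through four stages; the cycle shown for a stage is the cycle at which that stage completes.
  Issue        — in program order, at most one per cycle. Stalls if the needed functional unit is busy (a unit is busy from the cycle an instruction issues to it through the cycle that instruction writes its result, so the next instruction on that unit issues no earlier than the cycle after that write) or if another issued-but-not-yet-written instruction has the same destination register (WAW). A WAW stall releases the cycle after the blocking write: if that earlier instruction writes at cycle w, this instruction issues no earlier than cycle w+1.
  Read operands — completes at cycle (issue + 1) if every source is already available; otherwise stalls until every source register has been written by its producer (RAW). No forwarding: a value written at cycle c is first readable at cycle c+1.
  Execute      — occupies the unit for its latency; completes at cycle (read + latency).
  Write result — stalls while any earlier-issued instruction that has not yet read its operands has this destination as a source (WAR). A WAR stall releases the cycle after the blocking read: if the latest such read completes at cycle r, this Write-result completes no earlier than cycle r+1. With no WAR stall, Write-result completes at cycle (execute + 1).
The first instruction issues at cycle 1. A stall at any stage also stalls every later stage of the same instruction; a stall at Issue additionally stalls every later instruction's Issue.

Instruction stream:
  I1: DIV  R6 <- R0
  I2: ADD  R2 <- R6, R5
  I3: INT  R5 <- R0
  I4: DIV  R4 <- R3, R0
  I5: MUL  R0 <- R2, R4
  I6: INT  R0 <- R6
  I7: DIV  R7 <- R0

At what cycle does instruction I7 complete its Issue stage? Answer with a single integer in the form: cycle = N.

cycle = 30

cycle 1: I1 issues→DIV
cycle 2: I1 reads; I2 issues→ADD
cycle 3: I3 issues→INT
cycle 4: I3 reads
cycle 5: I3 exec-done
cycle 10: I1 exec-done
cycle 11: I1 writes R6
cycle 12: I2 reads; I4 issues→DIV
cycle 13: I3 writes R5; I4 reads; I5 issues→MUL
cycle 14: I2 exec-done
cycle 15: I2 writes R2
cycle 21: I4 exec-done
cycle 22: I4 writes R4
cycle 23: I5 reads
cycle 27: I5 exec-done
cycle 28: I5 writes R0
cycle 29: I6 issues→INT
cycle 30: I6 reads; I7 issues→DIV
cycle 31: I6 exec-done
cycle 32: I6 writes R0
cycle 33: I7 reads
cycle 41: I7 exec-done
cycle 42: I7 writes R7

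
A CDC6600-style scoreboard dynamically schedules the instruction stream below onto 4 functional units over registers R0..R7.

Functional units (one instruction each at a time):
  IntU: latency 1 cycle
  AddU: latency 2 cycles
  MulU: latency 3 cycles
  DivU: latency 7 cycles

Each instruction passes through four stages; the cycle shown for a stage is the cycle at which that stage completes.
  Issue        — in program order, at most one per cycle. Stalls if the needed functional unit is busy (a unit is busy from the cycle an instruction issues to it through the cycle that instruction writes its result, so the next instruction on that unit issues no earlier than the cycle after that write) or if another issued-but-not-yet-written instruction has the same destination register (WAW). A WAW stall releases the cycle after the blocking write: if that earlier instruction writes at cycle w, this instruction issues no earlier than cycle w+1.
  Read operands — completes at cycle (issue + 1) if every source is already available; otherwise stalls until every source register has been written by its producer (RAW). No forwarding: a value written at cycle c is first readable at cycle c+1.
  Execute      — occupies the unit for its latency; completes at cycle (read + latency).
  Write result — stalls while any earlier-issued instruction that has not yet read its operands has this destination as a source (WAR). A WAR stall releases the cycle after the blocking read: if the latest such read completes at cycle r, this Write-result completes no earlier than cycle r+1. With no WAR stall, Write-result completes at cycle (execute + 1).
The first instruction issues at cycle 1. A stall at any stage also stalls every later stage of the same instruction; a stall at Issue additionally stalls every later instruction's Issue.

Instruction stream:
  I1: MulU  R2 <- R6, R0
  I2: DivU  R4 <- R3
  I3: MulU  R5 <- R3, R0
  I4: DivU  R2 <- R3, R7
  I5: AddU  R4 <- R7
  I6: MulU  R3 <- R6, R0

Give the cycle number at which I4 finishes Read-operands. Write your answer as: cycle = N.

cycle = 13

  I1 | 1 | 2 | 5 | 6
  I2 | 2 | 3 | 10 | 11
  I3 | 7 | 8 | 11 | 12   struct: MulU busy until I1 writes@6
  I4 | 12 | 13 | 20 | 21   struct: DivU busy until I2 writes@11
  I5 | 13 | 14 | 16 | 17
  I6 | 14 | 15 | 18 | 19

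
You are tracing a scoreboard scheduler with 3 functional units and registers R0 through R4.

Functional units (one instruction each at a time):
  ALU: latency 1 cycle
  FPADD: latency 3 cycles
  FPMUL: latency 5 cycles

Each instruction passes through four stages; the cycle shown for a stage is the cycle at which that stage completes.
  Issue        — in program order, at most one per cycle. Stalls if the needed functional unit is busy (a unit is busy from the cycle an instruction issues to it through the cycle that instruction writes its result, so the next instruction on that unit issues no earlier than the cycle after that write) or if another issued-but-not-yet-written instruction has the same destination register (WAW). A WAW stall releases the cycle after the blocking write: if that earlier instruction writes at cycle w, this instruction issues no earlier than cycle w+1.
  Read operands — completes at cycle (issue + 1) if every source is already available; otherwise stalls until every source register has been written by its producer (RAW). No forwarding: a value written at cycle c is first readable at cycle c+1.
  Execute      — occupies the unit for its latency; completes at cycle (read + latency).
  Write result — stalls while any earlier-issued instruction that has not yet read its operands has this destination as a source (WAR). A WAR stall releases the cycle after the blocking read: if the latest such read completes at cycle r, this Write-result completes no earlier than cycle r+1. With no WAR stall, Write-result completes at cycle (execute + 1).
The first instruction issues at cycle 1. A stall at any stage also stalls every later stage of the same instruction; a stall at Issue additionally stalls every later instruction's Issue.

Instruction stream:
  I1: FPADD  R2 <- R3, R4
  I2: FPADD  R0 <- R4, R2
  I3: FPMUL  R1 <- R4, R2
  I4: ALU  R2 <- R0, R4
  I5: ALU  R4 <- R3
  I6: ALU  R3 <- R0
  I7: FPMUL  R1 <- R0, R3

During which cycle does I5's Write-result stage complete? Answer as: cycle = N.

cycle = 19

cycle 1: issue I1 (FPADD)
cycle 2: I1 read-ops
cycle 5: I1 finished on FPADD
cycle 6: I1→R2
cycle 7: issue I2 (FPADD)
cycle 8: I2 read-ops; issue I3 (FPMUL)
cycle 9: I3 read-ops; issue I4 (ALU)
cycle 11: I2 finished on FPADD
cycle 12: I2→R0
cycle 13: I4 read-ops
cycle 14: I3 finished on FPMUL; I4 finished on ALU
cycle 15: I3→R1; I4→R2
cycle 16: issue I5 (ALU)
cycle 17: I5 read-ops
cycle 18: I5 finished on ALU
cycle 19: I5→R4
cycle 20: issue I6 (ALU)
cycle 21: I6 read-ops; issue I7 (FPMUL)
cycle 22: I6 finished on ALU
cycle 23: I6→R3
cycle 24: I7 read-ops
cycle 29: I7 finished on FPMUL
cycle 30: I7→R1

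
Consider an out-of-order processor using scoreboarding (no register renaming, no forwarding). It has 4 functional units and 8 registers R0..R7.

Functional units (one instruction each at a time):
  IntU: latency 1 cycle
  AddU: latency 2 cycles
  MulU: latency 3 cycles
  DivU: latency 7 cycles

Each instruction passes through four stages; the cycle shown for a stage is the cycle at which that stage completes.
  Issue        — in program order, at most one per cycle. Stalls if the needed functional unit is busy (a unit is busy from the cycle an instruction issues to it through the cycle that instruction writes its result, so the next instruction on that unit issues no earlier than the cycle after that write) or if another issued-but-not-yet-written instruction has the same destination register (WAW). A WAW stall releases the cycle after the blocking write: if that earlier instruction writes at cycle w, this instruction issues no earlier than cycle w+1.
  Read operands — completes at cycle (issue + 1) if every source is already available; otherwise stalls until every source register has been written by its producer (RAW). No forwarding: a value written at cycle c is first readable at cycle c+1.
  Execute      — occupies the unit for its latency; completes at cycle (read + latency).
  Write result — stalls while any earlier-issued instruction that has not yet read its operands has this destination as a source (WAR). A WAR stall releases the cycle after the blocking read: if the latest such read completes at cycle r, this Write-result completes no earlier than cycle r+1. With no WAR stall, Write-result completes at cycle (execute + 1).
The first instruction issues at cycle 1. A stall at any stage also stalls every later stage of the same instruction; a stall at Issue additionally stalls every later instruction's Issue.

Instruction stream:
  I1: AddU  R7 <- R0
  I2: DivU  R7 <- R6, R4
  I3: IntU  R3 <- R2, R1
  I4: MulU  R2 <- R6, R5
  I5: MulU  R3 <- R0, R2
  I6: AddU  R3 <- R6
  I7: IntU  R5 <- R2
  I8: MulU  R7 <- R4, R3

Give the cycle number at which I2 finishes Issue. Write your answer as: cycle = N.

cycle = 6

c1: I1→AddU
c2: I1 RO
c4: I1 EX
c5: I1 WR R7
c6: I2→DivU
c7: I2 RO; I3→IntU
c8: I3 RO; I4→MulU
c9: I3 EX; I4 RO
c10: I3 WR R3
c12: I4 EX
c13: I4 WR R2
c14: I2 EX; I5→MulU
c15: I2 WR R7; I5 RO
c18: I5 EX
c19: I5 WR R3
c20: I6→AddU
c21: I6 RO; I7→IntU
c22: I7 RO; I8→MulU
c23: I6 EX; I7 EX
c24: I6 WR R3; I7 WR R5
c25: I8 RO
c28: I8 EX
c29: I8 WR R7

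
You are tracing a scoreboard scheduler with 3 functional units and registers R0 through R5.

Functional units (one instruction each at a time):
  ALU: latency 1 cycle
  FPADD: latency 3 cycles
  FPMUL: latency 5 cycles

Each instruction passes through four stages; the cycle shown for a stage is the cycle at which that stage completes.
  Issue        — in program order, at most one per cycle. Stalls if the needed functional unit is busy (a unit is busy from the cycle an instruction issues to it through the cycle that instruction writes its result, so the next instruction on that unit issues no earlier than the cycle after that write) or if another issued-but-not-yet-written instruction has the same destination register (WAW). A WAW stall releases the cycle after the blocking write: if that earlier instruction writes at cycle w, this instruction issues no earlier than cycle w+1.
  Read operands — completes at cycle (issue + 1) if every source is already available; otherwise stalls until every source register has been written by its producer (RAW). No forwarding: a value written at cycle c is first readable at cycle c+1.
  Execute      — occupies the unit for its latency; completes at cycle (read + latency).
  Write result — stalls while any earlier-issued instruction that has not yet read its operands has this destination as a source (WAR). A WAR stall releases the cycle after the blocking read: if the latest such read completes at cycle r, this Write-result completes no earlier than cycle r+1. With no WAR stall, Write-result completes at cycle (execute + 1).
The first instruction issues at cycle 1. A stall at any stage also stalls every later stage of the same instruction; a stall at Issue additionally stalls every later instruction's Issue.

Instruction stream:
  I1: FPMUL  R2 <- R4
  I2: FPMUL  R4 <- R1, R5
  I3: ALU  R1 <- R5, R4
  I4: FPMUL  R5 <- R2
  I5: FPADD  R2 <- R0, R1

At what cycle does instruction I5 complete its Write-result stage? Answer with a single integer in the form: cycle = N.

cycle = 24

cycle 1: I1→FPMUL
cycle 2: I1 RO
cycle 7: I1 EX
cycle 8: I1 WR R2
cycle 9: I2→FPMUL
cycle 10: I2 RO, I3→ALU
cycle 15: I2 EX
cycle 16: I2 WR R4
cycle 17: I3 RO, I4→FPMUL
cycle 18: I3 EX, I4 RO, I5→FPADD
cycle 19: I3 WR R1
cycle 20: I5 RO
cycle 23: I4 EX, I5 EX
cycle 24: I4 WR R5, I5 WR R2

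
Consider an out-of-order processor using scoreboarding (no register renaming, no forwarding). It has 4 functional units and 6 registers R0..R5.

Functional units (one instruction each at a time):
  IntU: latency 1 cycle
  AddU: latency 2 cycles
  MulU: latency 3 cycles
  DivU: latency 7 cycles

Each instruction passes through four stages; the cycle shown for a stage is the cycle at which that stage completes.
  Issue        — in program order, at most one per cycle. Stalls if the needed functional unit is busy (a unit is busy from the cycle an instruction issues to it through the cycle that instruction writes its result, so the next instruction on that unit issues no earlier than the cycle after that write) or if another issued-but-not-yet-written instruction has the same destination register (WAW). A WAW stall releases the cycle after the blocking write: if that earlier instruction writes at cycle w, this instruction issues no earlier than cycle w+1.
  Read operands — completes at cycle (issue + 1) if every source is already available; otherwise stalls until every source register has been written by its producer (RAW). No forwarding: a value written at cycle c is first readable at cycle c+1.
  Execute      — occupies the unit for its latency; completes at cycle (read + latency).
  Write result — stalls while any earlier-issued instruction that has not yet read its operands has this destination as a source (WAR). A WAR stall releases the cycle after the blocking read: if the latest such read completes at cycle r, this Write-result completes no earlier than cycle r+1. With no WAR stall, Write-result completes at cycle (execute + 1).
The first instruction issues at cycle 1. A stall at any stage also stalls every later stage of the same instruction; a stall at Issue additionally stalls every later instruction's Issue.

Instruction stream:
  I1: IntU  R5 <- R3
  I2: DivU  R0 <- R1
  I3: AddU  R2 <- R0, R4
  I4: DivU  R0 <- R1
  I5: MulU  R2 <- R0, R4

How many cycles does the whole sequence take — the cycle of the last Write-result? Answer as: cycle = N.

cycle = 26

c1: I1→IntU
c2: I1 RO | I2→DivU
c3: I1 EX | I2 RO | I3→AddU
c4: I1 WR R5
c10: I2 EX
c11: I2 WR R0
c12: I3 RO | I4→DivU
c13: I4 RO
c14: I3 EX
c15: I3 WR R2
c16: I5→MulU
c20: I4 EX
c21: I4 WR R0
c22: I5 RO
c25: I5 EX
c26: I5 WR R2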